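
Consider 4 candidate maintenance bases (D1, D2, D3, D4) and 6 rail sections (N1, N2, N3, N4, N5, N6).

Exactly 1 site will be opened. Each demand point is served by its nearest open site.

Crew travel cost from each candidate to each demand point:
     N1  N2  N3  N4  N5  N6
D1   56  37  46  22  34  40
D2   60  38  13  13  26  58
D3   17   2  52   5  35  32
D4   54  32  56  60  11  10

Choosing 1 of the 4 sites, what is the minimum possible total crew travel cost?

Open {D3}.
  N1→D3 17, N2→D3 2, N3→D3 52, N4→D3 5, N5→D3 35, N6→D3 32  ⇒ total 143.
Compare {D2}: total 208.
Compare {D4}: total 223.
No size-1 selection does better; minimum is 143.

143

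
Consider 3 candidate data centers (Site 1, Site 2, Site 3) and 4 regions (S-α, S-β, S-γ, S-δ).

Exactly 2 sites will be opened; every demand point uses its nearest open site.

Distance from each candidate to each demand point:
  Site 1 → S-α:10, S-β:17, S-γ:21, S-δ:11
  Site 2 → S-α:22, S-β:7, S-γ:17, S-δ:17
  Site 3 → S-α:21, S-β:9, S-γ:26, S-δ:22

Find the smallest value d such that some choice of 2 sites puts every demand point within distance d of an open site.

Open {Site 1, Site 2}.
  Farthest demand point is S-γ at distance 17 (to Site 2); all others are ≤ 17.
With {Site 1, Site 3} the worst case is 21.
With {Site 2, Site 3} the worst case is 21.
No size-2 selection achieves below 17.

17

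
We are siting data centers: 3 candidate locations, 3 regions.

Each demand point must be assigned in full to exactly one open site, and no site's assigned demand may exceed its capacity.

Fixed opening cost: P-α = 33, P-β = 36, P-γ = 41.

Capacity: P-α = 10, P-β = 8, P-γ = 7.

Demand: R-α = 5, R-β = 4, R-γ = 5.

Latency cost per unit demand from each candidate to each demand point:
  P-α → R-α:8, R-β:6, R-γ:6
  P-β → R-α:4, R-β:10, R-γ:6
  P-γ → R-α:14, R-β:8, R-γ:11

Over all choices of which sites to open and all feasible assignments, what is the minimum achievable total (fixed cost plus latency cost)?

Open {P-α, P-β}; cheapest assignment that respects the capacities:
  P-α (cap 10, load 9): R-β, R-γ — cost 4×6 + 5×6 = 54
  P-β (cap 8, load 5): R-α — cost 5×4 = 20
  Shipping 74, fixed 69 → total 143.
  Any other capacity-feasible assignment to {P-α, P-β} ships for at least 74.
Compare {P-α, P-γ}: its best feasible assignment gives total 176.
Compare {P-α, P-β, P-γ}: its best feasible assignment gives total 184.
Every other set of open sites that can feasibly serve all demand totals ≥ 176 even under its best assignment. Minimum: 143.

143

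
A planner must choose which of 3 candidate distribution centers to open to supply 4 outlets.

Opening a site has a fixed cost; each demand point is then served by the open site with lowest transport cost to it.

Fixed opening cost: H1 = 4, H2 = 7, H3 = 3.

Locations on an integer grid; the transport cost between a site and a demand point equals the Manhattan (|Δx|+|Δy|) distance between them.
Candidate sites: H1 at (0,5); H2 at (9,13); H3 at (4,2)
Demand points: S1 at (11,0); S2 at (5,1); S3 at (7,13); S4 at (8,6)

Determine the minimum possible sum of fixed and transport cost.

31

Open {H2, H3}: assign each demand point to its cheapest open site.
  S1→H3 9, S2→H3 2, S3→H2 2, S4→H2 8
  transport cost 21, fixed 10 → total 31.
Compare {H1, H2, H3}: transport cost 21 + fixed 14 = 35.
Compare {H3}: transport cost 33 + fixed 3 = 36.
Compare {H1, H3}: transport cost 33 + fixed 7 = 40.
All other subsets cost ≥ 35. Minimum total cost: 31.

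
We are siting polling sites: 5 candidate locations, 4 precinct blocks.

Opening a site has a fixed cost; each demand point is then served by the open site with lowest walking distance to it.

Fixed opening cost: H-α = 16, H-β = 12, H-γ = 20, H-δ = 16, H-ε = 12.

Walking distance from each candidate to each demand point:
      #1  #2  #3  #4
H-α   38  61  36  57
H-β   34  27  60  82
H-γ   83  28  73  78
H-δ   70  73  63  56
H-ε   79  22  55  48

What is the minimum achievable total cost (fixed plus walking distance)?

172

Open {H-α, H-ε}: assign each demand point to its cheapest open site.
  #1→H-α 38, #2→H-ε 22, #3→H-α 36, #4→H-ε 48
  walking distance 144, fixed 28 → total 172.
Compare {H-α, H-β, H-ε}: walking distance 140 + fixed 40 = 180.
Compare {H-α, H-β}: walking distance 154 + fixed 28 = 182.
Compare {H-β, H-ε}: walking distance 159 + fixed 24 = 183.
All other subsets cost ≥ 180. Minimum total cost: 172.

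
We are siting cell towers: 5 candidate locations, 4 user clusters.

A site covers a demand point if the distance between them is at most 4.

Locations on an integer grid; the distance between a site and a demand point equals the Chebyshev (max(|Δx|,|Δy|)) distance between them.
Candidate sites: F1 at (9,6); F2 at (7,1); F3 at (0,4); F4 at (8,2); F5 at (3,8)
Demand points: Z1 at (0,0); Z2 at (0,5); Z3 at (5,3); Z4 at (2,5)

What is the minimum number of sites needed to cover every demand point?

2

Coverage sets (demand points within 4 of each site):
  F1: {Z3}
  F2: {Z3}
  F3: {Z1, Z2, Z4}
  F4: {Z3}
  F5: {Z2, Z4}
No single site covers all 4 demand points.
But {F1, F3} covers everything, so the minimum is 2.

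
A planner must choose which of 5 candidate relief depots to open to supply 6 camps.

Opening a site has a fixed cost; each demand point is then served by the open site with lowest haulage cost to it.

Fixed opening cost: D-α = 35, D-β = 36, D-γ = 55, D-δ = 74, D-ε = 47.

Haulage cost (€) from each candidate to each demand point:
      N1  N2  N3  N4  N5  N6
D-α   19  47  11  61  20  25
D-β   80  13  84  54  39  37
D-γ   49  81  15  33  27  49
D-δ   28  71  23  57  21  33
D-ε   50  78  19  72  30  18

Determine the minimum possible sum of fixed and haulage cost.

213

Open {D-α, D-β}: assign each demand point to its cheapest open site.
  N1→D-α 19, N2→D-β 13, N3→D-α 11, N4→D-β 54, N5→D-α 20, N6→D-α 25
  haulage cost 142, fixed 71 → total 213.
Compare {D-α}: haulage cost 183 + fixed 35 = 218.
Compare {D-α, D-γ}: haulage cost 155 + fixed 90 = 245.
Compare {D-α, D-β, D-γ}: haulage cost 121 + fixed 126 = 247.
All other subsets cost ≥ 218. Minimum total cost: 213.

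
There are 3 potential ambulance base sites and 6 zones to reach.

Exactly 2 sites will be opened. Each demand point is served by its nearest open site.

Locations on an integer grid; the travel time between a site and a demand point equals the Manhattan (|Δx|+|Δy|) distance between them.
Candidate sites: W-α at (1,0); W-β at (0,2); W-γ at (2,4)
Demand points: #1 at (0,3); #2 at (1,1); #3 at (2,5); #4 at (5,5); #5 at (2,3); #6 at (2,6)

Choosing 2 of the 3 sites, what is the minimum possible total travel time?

Open {W-β, W-γ}.
  #1→W-β 1, #2→W-β 2, #3→W-γ 1, #4→W-γ 4, #5→W-γ 1, #6→W-γ 2  ⇒ total 11.
Compare {W-α, W-γ}: total 12.
Compare {W-α, W-β}: total 24.

11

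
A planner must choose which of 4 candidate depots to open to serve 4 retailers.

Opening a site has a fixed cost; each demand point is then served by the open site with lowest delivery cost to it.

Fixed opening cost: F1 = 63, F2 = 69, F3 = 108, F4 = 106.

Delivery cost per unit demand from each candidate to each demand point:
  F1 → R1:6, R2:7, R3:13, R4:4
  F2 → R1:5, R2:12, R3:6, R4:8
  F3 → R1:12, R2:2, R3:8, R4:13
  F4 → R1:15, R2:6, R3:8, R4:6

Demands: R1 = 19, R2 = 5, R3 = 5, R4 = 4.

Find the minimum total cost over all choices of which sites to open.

Open {F2}: assign each demand point to its cheapest open site.
  R1→F2 19×5=95, R2→F2 5×12=60, R3→F2 5×6=30, R4→F2 4×8=32
  delivery cost 217, fixed 69 → total 286.
Compare {F1}: delivery cost 230 + fixed 63 = 293.
Compare {F1, F2}: delivery cost 176 + fixed 132 = 308.
Compare {F2, F3}: delivery cost 167 + fixed 177 = 344.
All other subsets cost ≥ 293. Minimum total cost: 286.

286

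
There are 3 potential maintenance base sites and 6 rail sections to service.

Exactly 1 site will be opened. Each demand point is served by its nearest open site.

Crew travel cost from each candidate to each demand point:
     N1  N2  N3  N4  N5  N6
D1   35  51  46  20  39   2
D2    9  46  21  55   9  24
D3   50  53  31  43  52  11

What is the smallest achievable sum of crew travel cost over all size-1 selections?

164

Open {D2}.
  N1→D2 9, N2→D2 46, N3→D2 21, N4→D2 55, N5→D2 9, N6→D2 24  ⇒ total 164.
Compare {D1}: total 193.
Compare {D3}: total 240.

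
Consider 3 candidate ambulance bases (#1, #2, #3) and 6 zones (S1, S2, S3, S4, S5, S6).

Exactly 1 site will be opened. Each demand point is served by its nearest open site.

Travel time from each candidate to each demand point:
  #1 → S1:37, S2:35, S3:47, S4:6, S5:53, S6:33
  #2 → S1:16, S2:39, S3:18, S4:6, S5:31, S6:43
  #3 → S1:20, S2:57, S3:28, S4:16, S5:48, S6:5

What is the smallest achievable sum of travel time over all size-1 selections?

153

Open {#2}.
  S1→#2 16, S2→#2 39, S3→#2 18, S4→#2 6, S5→#2 31, S6→#2 43  ⇒ total 153.
Compare {#3}: total 174.
Compare {#1}: total 211.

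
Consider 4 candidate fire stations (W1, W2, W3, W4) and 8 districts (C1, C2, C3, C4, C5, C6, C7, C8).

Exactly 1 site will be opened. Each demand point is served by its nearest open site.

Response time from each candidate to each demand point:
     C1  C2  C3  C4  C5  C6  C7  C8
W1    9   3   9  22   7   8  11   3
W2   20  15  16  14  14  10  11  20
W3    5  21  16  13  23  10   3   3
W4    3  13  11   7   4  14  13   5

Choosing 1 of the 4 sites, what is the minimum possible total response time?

Open {W4}.
  C1→W4 3, C2→W4 13, C3→W4 11, C4→W4 7, C5→W4 4, C6→W4 14, C7→W4 13, C8→W4 5  ⇒ total 70.
Compare {W1}: total 72.
Compare {W3}: total 94.
No size-1 selection does better; minimum is 70.

70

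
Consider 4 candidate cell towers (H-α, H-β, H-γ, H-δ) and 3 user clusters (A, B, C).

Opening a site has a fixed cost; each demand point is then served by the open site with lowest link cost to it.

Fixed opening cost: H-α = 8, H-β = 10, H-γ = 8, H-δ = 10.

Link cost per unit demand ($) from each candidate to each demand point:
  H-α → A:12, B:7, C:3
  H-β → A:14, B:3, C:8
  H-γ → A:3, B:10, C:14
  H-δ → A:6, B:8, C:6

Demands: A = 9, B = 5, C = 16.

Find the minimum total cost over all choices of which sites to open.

Open {H-α, H-β, H-γ}: assign each demand point to its cheapest open site.
  A→H-γ 9×3=27, B→H-β 5×3=15, C→H-α 16×3=48
  link cost 90, fixed 26 → total 116.
Compare {H-α, H-γ}: link cost 110 + fixed 16 = 126.
Compare {H-α, H-β, H-γ, H-δ}: link cost 90 + fixed 36 = 126.
Compare {H-α, H-γ, H-δ}: link cost 110 + fixed 26 = 136.
All other subsets cost ≥ 126. Minimum total cost: 116.

116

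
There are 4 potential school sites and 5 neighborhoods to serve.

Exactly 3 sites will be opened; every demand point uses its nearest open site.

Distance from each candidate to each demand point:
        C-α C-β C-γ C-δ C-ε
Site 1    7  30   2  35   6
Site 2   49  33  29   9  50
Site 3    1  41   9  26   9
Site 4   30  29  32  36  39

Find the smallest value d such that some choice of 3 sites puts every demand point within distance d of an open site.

29

Open {Site 1, Site 2, Site 4}.
  Farthest demand point is C-β at distance 29 (to Site 4); all others are ≤ 29.
With {Site 1, Site 3, Site 4} the worst case is 29.
With {Site 2, Site 3, Site 4} the worst case is 29.
No size-3 selection achieves below 29.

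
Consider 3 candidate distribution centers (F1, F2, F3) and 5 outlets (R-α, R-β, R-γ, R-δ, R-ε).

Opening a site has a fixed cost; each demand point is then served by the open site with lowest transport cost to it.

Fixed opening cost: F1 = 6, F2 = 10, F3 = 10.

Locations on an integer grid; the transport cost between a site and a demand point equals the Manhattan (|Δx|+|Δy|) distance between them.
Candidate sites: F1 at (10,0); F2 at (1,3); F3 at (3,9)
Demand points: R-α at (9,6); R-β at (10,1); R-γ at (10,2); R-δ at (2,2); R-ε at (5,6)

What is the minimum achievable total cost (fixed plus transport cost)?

35

Open {F1, F2}: assign each demand point to its cheapest open site.
  R-α→F1 7, R-β→F1 1, R-γ→F1 2, R-δ→F2 2, R-ε→F2 7
  transport cost 19, fixed 16 → total 35.
Compare {F1}: transport cost 31 + fixed 6 = 37.
Compare {F1, F3}: transport cost 23 + fixed 16 = 39.
Compare {F1, F2, F3}: transport cost 17 + fixed 26 = 43.
All other subsets cost ≥ 37. Minimum total cost: 35.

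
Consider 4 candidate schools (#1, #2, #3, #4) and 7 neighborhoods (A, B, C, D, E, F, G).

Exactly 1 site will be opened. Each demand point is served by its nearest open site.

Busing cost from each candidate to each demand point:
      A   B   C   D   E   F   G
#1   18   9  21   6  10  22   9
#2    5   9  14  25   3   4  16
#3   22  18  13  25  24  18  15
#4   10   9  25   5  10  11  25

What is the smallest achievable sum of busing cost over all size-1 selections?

Open {#2}.
  A→#2 5, B→#2 9, C→#2 14, D→#2 25, E→#2 3, F→#2 4, G→#2 16  ⇒ total 76.
Compare {#1}: total 95.
Compare {#4}: total 95.
No size-1 selection does better; minimum is 76.

76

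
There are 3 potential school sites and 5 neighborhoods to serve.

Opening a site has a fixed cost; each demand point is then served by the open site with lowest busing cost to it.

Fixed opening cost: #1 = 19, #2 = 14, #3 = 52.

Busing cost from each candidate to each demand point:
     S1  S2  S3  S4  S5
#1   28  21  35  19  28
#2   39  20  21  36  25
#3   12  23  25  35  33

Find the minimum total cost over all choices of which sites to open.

Open {#1, #2}: assign each demand point to its cheapest open site.
  S1→#1 28, S2→#2 20, S3→#2 21, S4→#1 19, S5→#2 25
  busing cost 113, fixed 33 → total 146.
Compare {#1}: busing cost 131 + fixed 19 = 150.
Compare {#2}: busing cost 141 + fixed 14 = 155.
Compare {#1, #3}: busing cost 105 + fixed 71 = 176.
All other subsets cost ≥ 150. Minimum total cost: 146.

146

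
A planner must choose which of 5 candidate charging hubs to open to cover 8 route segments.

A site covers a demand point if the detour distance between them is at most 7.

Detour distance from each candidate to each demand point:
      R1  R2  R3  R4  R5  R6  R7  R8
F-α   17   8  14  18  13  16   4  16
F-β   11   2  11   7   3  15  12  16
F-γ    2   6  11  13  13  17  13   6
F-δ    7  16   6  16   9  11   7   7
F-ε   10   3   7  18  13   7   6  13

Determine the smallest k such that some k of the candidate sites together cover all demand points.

Coverage sets (demand points within 7 of each site):
  F-α: {R7}
  F-β: {R2, R4, R5}
  F-γ: {R1, R2, R8}
  F-δ: {R1, R3, R7, R8}
  F-ε: {R2, R3, R6, R7}
No 2 sites suffice: every size-2 union leaves at least one demand point uncovered.
But {F-β, F-γ, F-ε} covers everything, so the minimum is 3.

3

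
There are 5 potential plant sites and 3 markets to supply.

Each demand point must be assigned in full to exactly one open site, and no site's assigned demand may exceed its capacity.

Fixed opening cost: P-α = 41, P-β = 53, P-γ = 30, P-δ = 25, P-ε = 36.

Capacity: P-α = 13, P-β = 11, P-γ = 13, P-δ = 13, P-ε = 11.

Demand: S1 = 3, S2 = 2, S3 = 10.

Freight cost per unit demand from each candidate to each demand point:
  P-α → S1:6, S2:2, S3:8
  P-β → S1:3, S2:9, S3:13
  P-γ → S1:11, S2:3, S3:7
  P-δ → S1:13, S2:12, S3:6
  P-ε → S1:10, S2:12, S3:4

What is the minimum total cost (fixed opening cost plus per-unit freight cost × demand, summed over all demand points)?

Open {P-α, P-ε}; cheapest assignment that respects the capacities:
  P-α (cap 13, load 5): S1, S2 — cost 3×6 + 2×2 = 22
  P-ε (cap 11, load 10): S3 — cost 10×4 = 40
  Shipping 62, fixed 77 → total 139.
  Any other capacity-feasible assignment to {P-α, P-ε} ships for at least 62.
Compare {P-γ, P-ε}: its best feasible assignment gives total 145.
Compare {P-α, P-δ}: its best feasible assignment gives total 148.
Every other set of open sites that can feasibly serve all demand totals ≥ 145 even under its best assignment. Minimum: 139.

139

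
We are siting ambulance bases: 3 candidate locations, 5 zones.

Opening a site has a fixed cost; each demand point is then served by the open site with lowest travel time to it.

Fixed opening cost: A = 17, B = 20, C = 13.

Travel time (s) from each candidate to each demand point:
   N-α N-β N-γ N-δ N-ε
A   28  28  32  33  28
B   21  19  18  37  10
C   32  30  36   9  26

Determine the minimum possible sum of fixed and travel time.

Open {B, C}: assign each demand point to its cheapest open site.
  N-α→B 21, N-β→B 19, N-γ→B 18, N-δ→C 9, N-ε→B 10
  travel time 77, fixed 33 → total 110.
Compare {B}: travel time 105 + fixed 20 = 125.
Compare {A, B, C}: travel time 77 + fixed 50 = 127.
Compare {A, B}: travel time 101 + fixed 37 = 138.
All other subsets cost ≥ 125. Minimum total cost: 110.

110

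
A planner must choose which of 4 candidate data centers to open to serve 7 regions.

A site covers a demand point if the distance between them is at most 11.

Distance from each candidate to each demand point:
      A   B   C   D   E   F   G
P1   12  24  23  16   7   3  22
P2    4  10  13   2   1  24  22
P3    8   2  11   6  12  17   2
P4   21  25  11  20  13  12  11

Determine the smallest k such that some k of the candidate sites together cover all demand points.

2

Coverage sets (demand points within 11 of each site):
  P1: {E, F}
  P2: {A, B, D, E}
  P3: {A, B, C, D, G}
  P4: {C, G}
No single site covers all 7 demand points.
But {P1, P3} covers everything, so the minimum is 2.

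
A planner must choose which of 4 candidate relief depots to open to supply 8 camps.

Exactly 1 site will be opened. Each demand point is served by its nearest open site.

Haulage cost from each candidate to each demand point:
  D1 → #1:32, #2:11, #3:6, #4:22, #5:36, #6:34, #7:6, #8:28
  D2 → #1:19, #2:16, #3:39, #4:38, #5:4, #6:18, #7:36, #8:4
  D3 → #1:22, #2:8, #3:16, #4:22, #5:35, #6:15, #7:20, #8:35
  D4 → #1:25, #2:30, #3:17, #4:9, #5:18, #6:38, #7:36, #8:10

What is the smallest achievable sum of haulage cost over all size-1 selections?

Open {D3}.
  #1→D3 22, #2→D3 8, #3→D3 16, #4→D3 22, #5→D3 35, #6→D3 15, #7→D3 20, #8→D3 35  ⇒ total 173.
Compare {D2}: total 174.
Compare {D1}: total 175.
No size-1 selection does better; minimum is 173.

173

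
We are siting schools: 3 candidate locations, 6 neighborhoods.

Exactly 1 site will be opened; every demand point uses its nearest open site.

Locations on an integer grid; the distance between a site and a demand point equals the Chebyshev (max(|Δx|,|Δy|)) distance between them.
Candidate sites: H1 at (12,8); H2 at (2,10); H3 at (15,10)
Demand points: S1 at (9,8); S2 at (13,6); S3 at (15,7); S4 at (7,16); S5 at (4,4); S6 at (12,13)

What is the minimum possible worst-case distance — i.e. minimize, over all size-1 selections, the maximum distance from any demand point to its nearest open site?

8

Open {H1}.
  Farthest demand point is S4 at distance 8 (to H1); all others are ≤ 8.
With {H3} the worst case is 11.
With {H2} the worst case is 13.
No size-1 selection achieves below 8.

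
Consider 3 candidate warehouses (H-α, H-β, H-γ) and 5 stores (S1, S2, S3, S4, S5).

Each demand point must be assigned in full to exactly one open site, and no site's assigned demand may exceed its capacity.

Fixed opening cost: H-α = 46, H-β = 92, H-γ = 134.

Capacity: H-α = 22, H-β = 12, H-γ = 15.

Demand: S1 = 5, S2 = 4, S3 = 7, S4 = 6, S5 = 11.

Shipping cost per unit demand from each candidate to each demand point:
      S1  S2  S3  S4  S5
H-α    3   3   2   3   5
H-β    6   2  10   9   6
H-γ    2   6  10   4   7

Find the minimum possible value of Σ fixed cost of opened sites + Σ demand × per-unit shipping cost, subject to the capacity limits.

263

Open {H-α, H-β}; cheapest assignment that respects the capacities:
  H-α (cap 22, load 22): S1, S2, S3, S4 — cost 5×3 + 4×3 + 7×2 + 6×3 = 59
  H-β (cap 12, load 11): S5 — cost 11×6 = 66
  Shipping 125, fixed 138 → total 263.
  Any other capacity-feasible assignment to {H-α, H-β} ships for at least 125.
Compare {H-α, H-γ}: its best feasible assignment gives total 295.
Compare {H-α, H-β, H-γ}: its best feasible assignment gives total 383.
Every other set of open sites that can feasibly serve all demand totals ≥ 295 even under its best assignment. Minimum: 263.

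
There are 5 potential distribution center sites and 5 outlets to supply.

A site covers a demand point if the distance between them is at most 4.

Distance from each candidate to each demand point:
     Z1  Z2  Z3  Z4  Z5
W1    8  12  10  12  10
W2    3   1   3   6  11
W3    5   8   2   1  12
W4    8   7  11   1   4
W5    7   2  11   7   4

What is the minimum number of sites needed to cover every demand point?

Coverage sets (demand points within 4 of each site):
  W1: {}
  W2: {Z1, Z2, Z3}
  W3: {Z3, Z4}
  W4: {Z4, Z5}
  W5: {Z2, Z5}
No single site covers all 5 demand points.
But {W2, W4} covers everything, so the minimum is 2.

2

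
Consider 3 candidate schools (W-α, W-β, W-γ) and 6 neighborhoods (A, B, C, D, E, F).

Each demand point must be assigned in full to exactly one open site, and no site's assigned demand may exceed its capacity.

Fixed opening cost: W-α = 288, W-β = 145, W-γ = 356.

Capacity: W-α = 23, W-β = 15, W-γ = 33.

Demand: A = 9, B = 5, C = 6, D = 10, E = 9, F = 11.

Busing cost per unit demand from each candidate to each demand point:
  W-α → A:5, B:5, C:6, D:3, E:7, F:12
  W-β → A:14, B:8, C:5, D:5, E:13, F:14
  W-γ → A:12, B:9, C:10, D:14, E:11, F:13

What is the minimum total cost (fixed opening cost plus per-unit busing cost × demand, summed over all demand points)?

1066

Open {W-α, W-γ}; cheapest assignment that respects the capacities:
  W-α (cap 23, load 19): A, D — cost 9×5 + 10×3 = 75
  W-γ (cap 33, load 31): B, C, E, F — cost 5×9 + 6×10 + 9×11 + 11×13 = 347
  Shipping 422, fixed 644 → total 1066.
  Any other capacity-feasible assignment to {W-α, W-γ} ships for at least 422.
Compare {W-α, W-β, W-γ}: its best feasible assignment gives total 1175.
Every other set of open sites that can feasibly serve all demand totals ≥ 1175 even under its best assignment. Minimum: 1066.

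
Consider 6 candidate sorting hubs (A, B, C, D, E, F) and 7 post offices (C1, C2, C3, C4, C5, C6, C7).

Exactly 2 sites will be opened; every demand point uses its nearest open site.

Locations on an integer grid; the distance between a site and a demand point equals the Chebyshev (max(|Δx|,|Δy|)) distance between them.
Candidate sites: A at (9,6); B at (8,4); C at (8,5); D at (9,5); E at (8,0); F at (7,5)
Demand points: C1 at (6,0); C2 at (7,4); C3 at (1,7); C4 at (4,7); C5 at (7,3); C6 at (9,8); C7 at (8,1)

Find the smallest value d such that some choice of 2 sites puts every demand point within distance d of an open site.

6

Open {A, F}.
  Farthest demand point is C3 at distance 6 (to F); all others are ≤ 6.
With {B, F} the worst case is 6.
With {C, F} the worst case is 6.
No size-2 selection achieves below 6.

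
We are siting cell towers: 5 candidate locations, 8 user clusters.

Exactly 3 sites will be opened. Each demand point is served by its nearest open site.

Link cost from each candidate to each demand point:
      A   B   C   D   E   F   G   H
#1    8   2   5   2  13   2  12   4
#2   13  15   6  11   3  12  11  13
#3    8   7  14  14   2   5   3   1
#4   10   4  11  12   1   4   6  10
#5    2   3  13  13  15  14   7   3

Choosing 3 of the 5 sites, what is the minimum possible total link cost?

Open {#1, #3, #5}.
  A→#5 2, B→#1 2, C→#1 5, D→#1 2, E→#3 2, F→#1 2, G→#3 3, H→#3 1  ⇒ total 19.
Compare {#1, #4, #5}: total 23.
Compare {#1, #3, #4}: total 24.
No size-3 selection does better; minimum is 19.

19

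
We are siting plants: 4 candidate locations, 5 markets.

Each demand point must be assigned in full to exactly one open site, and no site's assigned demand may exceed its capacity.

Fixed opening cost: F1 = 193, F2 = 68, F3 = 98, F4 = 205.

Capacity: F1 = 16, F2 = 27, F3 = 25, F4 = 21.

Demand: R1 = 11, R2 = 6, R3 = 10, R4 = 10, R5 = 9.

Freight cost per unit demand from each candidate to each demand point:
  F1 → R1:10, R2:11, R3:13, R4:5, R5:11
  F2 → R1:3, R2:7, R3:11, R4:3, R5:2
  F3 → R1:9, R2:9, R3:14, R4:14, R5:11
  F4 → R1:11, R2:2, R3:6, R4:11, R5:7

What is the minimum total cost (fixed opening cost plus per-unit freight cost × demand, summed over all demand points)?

495

Open {F2, F3}; cheapest assignment that respects the capacities:
  F2 (cap 27, load 25): R2, R4, R5 — cost 6×7 + 10×3 + 9×2 = 90
  F3 (cap 25, load 21): R1, R3 — cost 11×9 + 10×14 = 239
  Shipping 329, fixed 166 → total 495.
  Any other capacity-feasible assignment to {F2, F3} ships for at least 329.
Compare {F2, F4}: its best feasible assignment gives total 501.
Compare {F2, F3, F4}: its best feasible assignment gives total 590.
Every other set of open sites that can feasibly serve all demand totals ≥ 501 even under its best assignment. Minimum: 495.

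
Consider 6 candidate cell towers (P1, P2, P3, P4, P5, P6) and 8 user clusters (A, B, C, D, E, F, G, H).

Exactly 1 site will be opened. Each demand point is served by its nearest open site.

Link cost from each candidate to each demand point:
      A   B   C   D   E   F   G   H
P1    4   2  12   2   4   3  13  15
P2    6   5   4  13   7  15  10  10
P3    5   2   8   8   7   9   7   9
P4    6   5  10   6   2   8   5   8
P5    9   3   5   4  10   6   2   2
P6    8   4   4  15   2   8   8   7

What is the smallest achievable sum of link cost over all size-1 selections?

Open {P5}.
  A→P5 9, B→P5 3, C→P5 5, D→P5 4, E→P5 10, F→P5 6, G→P5 2, H→P5 2  ⇒ total 41.
Compare {P4}: total 50.
Compare {P1}: total 55.
No size-1 selection does better; minimum is 41.

41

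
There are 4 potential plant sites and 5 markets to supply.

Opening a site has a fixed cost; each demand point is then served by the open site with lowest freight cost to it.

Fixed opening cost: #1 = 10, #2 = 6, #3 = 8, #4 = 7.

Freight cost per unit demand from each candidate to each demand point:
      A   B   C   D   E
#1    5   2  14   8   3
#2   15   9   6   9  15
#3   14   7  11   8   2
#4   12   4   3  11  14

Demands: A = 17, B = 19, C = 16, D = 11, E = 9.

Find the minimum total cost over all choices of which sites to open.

302

Open {#1, #3, #4}: assign each demand point to its cheapest open site.
  A→#1 17×5=85, B→#1 19×2=38, C→#4 16×3=48, D→#1 11×8=88, E→#3 9×2=18
  freight cost 277, fixed 25 → total 302.
Compare {#1, #4}: freight cost 286 + fixed 17 = 303.
Compare {#1, #2, #3, #4}: freight cost 277 + fixed 31 = 308.
Compare {#1, #2, #4}: freight cost 286 + fixed 23 = 309.
All other subsets cost ≥ 303. Minimum total cost: 302.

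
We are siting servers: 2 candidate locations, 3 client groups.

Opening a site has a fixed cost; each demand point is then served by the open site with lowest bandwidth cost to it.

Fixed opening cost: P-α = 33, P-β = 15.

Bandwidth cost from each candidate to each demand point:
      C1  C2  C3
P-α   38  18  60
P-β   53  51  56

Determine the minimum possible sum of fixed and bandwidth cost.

149

Open {P-α}: assign each demand point to its cheapest open site.
  C1→P-α 38, C2→P-α 18, C3→P-α 60
  bandwidth cost 116, fixed 33 → total 149.
Compare {P-α, P-β}: bandwidth cost 112 + fixed 48 = 160.
Compare {P-β}: bandwidth cost 160 + fixed 15 = 175.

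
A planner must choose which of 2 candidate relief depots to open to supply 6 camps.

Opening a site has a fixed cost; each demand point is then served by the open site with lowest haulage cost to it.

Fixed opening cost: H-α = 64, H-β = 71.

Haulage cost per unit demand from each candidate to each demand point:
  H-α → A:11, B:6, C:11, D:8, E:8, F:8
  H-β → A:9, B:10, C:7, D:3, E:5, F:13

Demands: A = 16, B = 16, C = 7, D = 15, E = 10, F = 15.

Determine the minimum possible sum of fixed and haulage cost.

639

Open {H-α, H-β}: assign each demand point to its cheapest open site.
  A→H-β 16×9=144, B→H-α 16×6=96, C→H-β 7×7=49, D→H-β 15×3=45, E→H-β 10×5=50, F→H-α 15×8=120
  haulage cost 504, fixed 135 → total 639.
Compare {H-β}: haulage cost 643 + fixed 71 = 714.
Compare {H-α}: haulage cost 669 + fixed 64 = 733.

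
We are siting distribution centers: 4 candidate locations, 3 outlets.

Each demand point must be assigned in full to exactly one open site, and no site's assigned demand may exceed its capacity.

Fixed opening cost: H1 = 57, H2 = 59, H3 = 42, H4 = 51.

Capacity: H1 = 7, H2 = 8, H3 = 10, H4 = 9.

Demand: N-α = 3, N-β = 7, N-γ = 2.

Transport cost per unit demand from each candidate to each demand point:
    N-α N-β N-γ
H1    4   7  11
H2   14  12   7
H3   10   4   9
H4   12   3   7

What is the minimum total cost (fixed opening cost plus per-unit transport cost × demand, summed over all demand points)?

155

Open {H1, H4}; cheapest assignment that respects the capacities:
  H1 (cap 7, load 3): N-α — cost 3×4 = 12
  H4 (cap 9, load 9): N-β, N-γ — cost 7×3 + 2×7 = 35
  Shipping 47, fixed 108 → total 155.
  Any other capacity-feasible assignment to {H1, H4} ships for at least 47.
Compare {H1, H3}: its best feasible assignment gives total 157.
Compare {H3, H4}: its best feasible assignment gives total 158.
Every other set of open sites that can feasibly serve all demand totals ≥ 157 even under its best assignment. Minimum: 155.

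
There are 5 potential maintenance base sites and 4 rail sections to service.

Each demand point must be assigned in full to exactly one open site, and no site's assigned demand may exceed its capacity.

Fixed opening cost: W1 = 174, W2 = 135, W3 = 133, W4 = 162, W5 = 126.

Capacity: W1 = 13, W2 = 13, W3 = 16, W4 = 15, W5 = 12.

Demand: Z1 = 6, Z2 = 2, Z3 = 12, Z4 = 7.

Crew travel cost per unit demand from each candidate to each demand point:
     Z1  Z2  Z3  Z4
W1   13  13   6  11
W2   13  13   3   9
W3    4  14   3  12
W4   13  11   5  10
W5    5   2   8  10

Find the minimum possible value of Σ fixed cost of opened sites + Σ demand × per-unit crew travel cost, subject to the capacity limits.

440

Open {W2, W3}; cheapest assignment that respects the capacities:
  W2 (cap 13, load 12): Z3 — cost 12×3 = 36
  W3 (cap 16, load 15): Z1, Z2, Z4 — cost 6×4 + 2×14 + 7×12 = 136
  Shipping 172, fixed 268 → total 440.
  Any other capacity-feasible assignment to {W2, W3} ships for at least 172.
Compare {W3, W4}: its best feasible assignment gives total 485.
Compare {W3, W5}: its best feasible assignment gives total 491.
Every other set of open sites that can feasibly serve all demand totals ≥ 485 even under its best assignment. Minimum: 440.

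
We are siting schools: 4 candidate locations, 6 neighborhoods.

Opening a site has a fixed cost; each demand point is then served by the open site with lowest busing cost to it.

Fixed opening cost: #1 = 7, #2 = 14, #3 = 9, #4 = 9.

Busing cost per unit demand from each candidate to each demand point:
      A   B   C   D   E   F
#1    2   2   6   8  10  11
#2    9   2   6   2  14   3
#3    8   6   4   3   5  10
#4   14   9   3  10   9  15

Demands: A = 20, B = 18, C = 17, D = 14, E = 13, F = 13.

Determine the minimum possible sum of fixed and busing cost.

298

Open {#1, #2, #3, #4}: assign each demand point to its cheapest open site.
  A→#1 20×2=40, B→#1 18×2=36, C→#4 17×3=51, D→#2 14×2=28, E→#3 13×5=65, F→#2 13×3=39
  busing cost 259, fixed 39 → total 298.
Compare {#1, #2, #3}: busing cost 276 + fixed 30 = 306.
Compare {#1, #2, #4}: busing cost 311 + fixed 30 = 341.
Compare {#1, #3, #4}: busing cost 364 + fixed 25 = 389.
All other subsets cost ≥ 306. Minimum total cost: 298.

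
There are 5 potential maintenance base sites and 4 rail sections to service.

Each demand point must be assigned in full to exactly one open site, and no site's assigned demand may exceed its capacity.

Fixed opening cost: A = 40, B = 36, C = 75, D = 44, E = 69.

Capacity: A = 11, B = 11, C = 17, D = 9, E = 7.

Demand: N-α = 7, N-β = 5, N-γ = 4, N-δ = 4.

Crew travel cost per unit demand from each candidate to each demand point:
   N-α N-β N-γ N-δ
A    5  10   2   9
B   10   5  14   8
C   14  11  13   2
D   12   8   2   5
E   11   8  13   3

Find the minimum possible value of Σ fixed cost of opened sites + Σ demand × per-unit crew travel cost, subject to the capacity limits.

Open {A, B}; cheapest assignment that respects the capacities:
  A (cap 11, load 11): N-α, N-γ — cost 7×5 + 4×2 = 43
  B (cap 11, load 9): N-β, N-δ — cost 5×5 + 4×8 = 57
  Shipping 100, fixed 76 → total 176.
  Any other capacity-feasible assignment to {A, B} ships for at least 100.
Compare {A, D}: its best feasible assignment gives total 187.
Compare {A, B, D}: its best feasible assignment gives total 208.
Every other set of open sites that can feasibly serve all demand totals ≥ 187 even under its best assignment. Minimum: 176.

176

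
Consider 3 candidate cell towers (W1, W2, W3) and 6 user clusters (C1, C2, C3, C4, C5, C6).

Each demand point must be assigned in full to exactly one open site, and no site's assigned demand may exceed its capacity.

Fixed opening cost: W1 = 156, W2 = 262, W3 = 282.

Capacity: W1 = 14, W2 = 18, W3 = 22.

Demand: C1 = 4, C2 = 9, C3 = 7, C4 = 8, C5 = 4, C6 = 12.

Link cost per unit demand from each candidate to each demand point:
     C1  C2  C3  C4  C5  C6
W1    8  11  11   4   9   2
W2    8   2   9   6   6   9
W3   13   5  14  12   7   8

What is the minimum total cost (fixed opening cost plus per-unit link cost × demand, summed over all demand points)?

Open {W1, W2, W3}; cheapest assignment that respects the capacities:
  W1 (cap 14, load 12): C6 — cost 12×2 = 24
  W2 (cap 18, load 15): C3, C4 — cost 7×9 + 8×6 = 111
  W3 (cap 22, load 17): C1, C2, C5 — cost 4×13 + 9×5 + 4×7 = 125
  Shipping 260, fixed 700 → total 960.
  Any other capacity-feasible assignment to {W1, W2, W3} ships for at least 260.
Total demand is 44 and no other set of sites has combined capacity ≥ 44, so {W1, W2, W3} is the only feasible choice of open sites. Minimum: 960.

960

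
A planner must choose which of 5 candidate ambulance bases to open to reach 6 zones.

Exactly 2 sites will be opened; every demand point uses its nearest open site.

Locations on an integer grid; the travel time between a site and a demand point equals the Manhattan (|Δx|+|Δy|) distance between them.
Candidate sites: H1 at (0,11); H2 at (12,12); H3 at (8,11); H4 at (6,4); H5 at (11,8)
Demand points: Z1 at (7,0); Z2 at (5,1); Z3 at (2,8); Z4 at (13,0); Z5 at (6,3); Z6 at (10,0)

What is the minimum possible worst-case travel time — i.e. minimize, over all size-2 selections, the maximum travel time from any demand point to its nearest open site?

10

Open {H4, H5}.
  Farthest demand point is Z4 at travel time 10 (to H5); all others are ≤ 10.
With {H1, H4} the worst case is 11.
With {H2, H4} the worst case is 11.
No size-2 selection achieves below 10.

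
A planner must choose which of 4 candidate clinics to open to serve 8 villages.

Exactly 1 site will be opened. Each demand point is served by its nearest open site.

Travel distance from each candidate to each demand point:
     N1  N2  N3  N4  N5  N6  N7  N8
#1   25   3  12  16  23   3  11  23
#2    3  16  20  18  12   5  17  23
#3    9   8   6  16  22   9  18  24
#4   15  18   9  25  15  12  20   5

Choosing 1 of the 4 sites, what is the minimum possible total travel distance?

112

Open {#3}.
  N1→#3 9, N2→#3 8, N3→#3 6, N4→#3 16, N5→#3 22, N6→#3 9, N7→#3 18, N8→#3 24  ⇒ total 112.
Compare {#2}: total 114.
Compare {#1}: total 116.
No size-1 selection does better; minimum is 112.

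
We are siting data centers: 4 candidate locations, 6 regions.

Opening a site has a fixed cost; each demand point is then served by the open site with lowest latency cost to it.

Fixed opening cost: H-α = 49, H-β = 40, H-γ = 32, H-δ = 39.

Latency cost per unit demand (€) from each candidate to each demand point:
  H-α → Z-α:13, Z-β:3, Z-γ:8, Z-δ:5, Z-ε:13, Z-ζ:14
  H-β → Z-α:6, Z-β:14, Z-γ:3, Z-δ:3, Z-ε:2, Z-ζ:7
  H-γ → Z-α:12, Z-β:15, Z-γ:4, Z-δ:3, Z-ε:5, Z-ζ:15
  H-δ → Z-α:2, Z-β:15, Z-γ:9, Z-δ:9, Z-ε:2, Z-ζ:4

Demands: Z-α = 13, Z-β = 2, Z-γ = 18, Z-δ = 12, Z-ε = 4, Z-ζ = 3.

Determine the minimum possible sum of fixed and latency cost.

Open {H-β, H-δ}: assign each demand point to its cheapest open site.
  Z-α→H-δ 13×2=26, Z-β→H-β 2×14=28, Z-γ→H-β 18×3=54, Z-δ→H-β 12×3=36, Z-ε→H-β 4×2=8, Z-ζ→H-δ 3×4=12
  latency cost 164, fixed 79 → total 243.
Compare {H-γ, H-δ}: latency cost 184 + fixed 71 = 255.
Compare {H-β}: latency cost 225 + fixed 40 = 265.
Compare {H-α, H-β, H-δ}: latency cost 142 + fixed 128 = 270.
All other subsets cost ≥ 255. Minimum total cost: 243.

243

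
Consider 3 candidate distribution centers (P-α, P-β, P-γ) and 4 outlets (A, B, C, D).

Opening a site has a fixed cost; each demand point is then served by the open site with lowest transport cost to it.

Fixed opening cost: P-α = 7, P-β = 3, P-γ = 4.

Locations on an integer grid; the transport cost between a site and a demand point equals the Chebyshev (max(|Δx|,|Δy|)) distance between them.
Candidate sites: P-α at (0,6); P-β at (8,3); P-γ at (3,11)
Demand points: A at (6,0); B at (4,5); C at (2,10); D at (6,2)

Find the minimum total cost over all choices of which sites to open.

17

Open {P-β, P-γ}: assign each demand point to its cheapest open site.
  A→P-β 3, B→P-β 4, C→P-γ 1, D→P-β 2
  transport cost 10, fixed 7 → total 17.
Compare {P-β}: transport cost 16 + fixed 3 = 19.
Compare {P-α, P-β}: transport cost 13 + fixed 10 = 23.
Compare {P-α, P-β, P-γ}: transport cost 10 + fixed 14 = 24.
All other subsets cost ≥ 19. Minimum total cost: 17.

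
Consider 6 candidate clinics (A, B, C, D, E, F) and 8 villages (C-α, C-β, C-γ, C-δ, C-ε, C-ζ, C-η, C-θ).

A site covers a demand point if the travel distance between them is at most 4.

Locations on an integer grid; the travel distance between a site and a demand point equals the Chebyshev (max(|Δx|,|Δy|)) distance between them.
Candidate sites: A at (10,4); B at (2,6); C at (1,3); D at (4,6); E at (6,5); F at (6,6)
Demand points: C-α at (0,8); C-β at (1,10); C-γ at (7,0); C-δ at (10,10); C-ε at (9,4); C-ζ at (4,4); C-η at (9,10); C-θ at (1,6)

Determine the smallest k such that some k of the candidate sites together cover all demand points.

3

Coverage sets (demand points within 4 of each site):
  A: {C-γ, C-ε}
  B: {C-α, C-β, C-ζ, C-θ}
  C: {C-ζ, C-θ}
  D: {C-α, C-β, C-ζ, C-θ}
  E: {C-ε, C-ζ}
  F: {C-δ, C-ε, C-ζ, C-η}
No 2 sites suffice: every size-2 union leaves at least one demand point uncovered.
But {A, B, F} covers everything, so the minimum is 3.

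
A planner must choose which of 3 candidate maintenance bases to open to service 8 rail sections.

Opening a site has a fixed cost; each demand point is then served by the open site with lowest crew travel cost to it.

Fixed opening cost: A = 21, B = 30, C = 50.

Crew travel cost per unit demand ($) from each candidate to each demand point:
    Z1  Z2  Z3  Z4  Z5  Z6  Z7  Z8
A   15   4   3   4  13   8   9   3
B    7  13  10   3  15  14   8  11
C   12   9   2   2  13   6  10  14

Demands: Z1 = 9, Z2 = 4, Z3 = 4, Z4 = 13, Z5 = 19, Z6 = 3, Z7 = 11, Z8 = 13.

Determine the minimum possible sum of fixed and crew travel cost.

Open {A, B}: assign each demand point to its cheapest open site.
  Z1→B 9×7=63, Z2→A 4×4=16, Z3→A 4×3=12, Z4→B 13×3=39, Z5→A 19×13=247, Z6→A 3×8=24, Z7→B 11×8=88, Z8→A 13×3=39
  crew travel cost 528, fixed 51 → total 579.
Compare {A, B, C}: crew travel cost 505 + fixed 101 = 606.
Compare {A, C}: crew travel cost 561 + fixed 71 = 632.
Compare {A}: crew travel cost 624 + fixed 21 = 645.
All other subsets cost ≥ 606. Minimum total cost: 579.

579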